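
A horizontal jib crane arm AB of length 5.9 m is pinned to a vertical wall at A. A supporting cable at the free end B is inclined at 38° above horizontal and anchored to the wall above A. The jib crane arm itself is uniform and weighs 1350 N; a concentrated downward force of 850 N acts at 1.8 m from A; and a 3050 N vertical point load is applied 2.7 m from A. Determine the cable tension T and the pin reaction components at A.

ΣM about A: T·sin38°·5.9 − 1350·2.95 − 850·1.8 − 3050·2.7 = 0 → T = 13747.5/(5.9·0.615661) = 3784.69 ≈ 3785 N.
ΣF_x = 0: A_x − T·cos38° = 0 → A_x = 3784.69 × 0.788011 = 2982 N.
ΣF_y = 0: A_y + T·sin38° − 1350 − 850 − 3050 = 0 → A_y = 5250 − 3784.69 × 0.615661 = 2920 N.

T = 3785 N, A_x = 2982 N, A_y = 2920 N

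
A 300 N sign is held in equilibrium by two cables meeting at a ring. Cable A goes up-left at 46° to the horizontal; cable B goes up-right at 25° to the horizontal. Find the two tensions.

ΣF_x = 0: −T_A·cos46° + T_B·cos25° = 0 → T_B = 0.766471·T_A.
ΣF_y = 0: T_A·sin46° + T_B·sin25° = 300.
Substitute: T_A·(0.71934 + 0.766471·0.422618) = 300 → T_A = 287.559 ≈ 287.6 N.
Then T_B = 0.766471 × 287.559 = 220.4 N.

T_A = 287.6 N, T_B = 220.4 N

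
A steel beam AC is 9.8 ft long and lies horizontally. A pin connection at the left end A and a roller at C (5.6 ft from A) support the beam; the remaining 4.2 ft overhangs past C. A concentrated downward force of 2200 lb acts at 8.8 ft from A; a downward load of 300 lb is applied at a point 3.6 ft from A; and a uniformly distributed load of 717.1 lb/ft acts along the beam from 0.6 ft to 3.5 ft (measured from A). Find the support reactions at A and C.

A_x = 0, A_y = 168.3 lb, C_y = 4411 lb

Resultant of the distributed load: 717.1 × 2.9 = 2079.59 lb at 2.05 ft from A.
Moments about A: C_y·5.6 − 2200·8.8 − 300·3.6 − (717.1·2.9)·2.05 = 0 → C_y = 24703.1595/5.6 = 4411.28 ≈ 4411 lb.
ΣF_y = 0: A_y + 4411.28 − 2200 − 300 − 717.1·2.9 = 0 → A_y = 168.3 lb.
ΣF_x = 0: no horizontal applied forces, so A_x = 0.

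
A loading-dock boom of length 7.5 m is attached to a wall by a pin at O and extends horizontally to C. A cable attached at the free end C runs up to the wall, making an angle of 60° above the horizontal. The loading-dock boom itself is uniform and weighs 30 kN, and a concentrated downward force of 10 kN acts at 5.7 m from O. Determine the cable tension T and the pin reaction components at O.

ΣM about O: T·sin60°·7.5 − 30·3.75 − 10·5.7 = 0 → T = 169.5/(7.5·0.866025) = 26.0962 ≈ 26.10 kN.
ΣF_x = 0: O_x − T·cos60° = 0 → O_x = 26.0962 × 0.5 = 13.05 kN.
ΣF_y = 0: O_y + T·sin60° − 30 − 10 = 0 → O_y = 40 − 26.0962 × 0.866025 = 17.40 kN.

T = 26.10 kN, O_x = 13.05 kN, O_y = 17.40 kN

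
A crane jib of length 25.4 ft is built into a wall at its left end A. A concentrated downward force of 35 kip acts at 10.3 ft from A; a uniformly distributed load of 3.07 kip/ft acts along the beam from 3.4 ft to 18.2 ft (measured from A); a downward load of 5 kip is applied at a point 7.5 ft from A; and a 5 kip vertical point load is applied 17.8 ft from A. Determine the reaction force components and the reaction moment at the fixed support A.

A_x = 0, A_y = 90.44 kip, M_A = 977.7 kip·ft

Resultant of the distributed load: 3.07 × 14.8 = 45.436 kip at 10.8 ft from A.
ΣF_x = 0: A_x = 0.
ΣF_y = 0: A_y − 35 − 3.07·14.8 − 5 − 5 = 0 → A_y = 90.44 kip.
ΣM about A: M_A − 35·10.3 − (3.07·14.8)·10.8 − 5·7.5 − 5·17.8 = 0 → M_A = 977.7 kip·ft.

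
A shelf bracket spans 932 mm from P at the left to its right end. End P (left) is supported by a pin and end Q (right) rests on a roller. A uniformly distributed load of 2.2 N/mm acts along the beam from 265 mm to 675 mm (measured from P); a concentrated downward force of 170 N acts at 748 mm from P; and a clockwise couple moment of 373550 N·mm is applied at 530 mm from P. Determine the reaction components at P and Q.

Resultant of the distributed load: 2.2 × 410 = 902 N at 470 mm from P.
Taking moments about P: Q_y·932 − (2.2·410)·470 − 170·748 − 373550 = 0 → Q_y = 924650/932 = 992.114 ≈ 992.1 N.
ΣF_y = 0: P_y + 992.114 − 2.2·410 − 170 = 0 → P_y = 79.89 N.
ΣF_x = 0: no horizontal applied forces, so P_x = 0.

P_x = 0, P_y = 79.89 N, Q_y = 992.1 N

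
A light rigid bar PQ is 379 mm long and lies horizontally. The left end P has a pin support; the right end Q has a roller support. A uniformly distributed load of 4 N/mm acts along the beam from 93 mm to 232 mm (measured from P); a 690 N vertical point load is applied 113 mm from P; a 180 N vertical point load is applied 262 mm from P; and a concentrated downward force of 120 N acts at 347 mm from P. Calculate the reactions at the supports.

P_x = 0, P_y = 867.6 N, Q_y = 678.4 N

Resultant of the distributed load: 4 × 139 = 556 N at 162.5 mm from P.
Moments about P: Q_y·379 − (4·139)·162.5 − 690·113 − 180·262 − 120·347 = 0 → Q_y = 257120/379 = 678.417 ≈ 678.4 N.
ΣF_y = 0: P_y + 678.417 − 4·139 − 690 − 180 − 120 = 0 → P_y = 867.6 N.
ΣF_x = 0: no horizontal applied forces, so P_x = 0.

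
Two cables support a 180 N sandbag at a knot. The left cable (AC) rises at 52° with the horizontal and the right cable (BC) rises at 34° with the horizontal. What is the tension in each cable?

ΣF_x = 0: −T_AC·cos52° + T_BC·cos34° = 0 → T_BC = 0.742622·T_AC.
ΣF_y = 0: T_AC·sin52° + T_BC·sin34° = 180.
Substitute: T_AC·(0.788011 + 0.742622·0.559193) = 180 → T_AC = 149.591 ≈ 149.6 N.
Then T_BC = 0.742622 × 149.591 = 111.1 N.

T_AC = 149.6 N, T_BC = 111.1 N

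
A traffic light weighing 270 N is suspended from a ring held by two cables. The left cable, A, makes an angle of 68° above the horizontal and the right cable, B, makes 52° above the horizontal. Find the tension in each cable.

ΣF_x = 0: −T_A·cos68° + T_B·cos52° = 0 → T_B = 0.608462·T_A.
ΣF_y = 0: T_A·sin68° + T_B·sin52° = 270.
Substitute: T_A·(0.927184 + 0.608462·0.788011) = 270 → T_A = 191.944 ≈ 191.9 N.
Then T_B = 0.608462 × 191.944 = 116.8 N.

T_A = 191.9 N, T_B = 116.8 N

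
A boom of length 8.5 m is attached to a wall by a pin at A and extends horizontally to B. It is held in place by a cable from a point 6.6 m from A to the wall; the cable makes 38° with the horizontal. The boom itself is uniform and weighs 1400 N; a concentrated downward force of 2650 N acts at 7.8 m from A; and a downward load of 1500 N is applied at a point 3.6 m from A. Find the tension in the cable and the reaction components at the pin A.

ΣM about A: T·sin38°·6.6 − 1400·4.25 − 2650·7.8 − 1500·3.6 = 0 → T = 32020/(6.6·0.615661) = 7880.17 ≈ 7880 N.
ΣF_x = 0: A_x − T·cos38° = 0 → A_x = 7880.17 × 0.788011 = 6210 N.
ΣF_y = 0: A_y + T·sin38° − 1400 − 2650 − 1500 = 0 → A_y = 5550 − 7880.17 × 0.615661 = 698.5 N.

T = 7880 N, A_x = 6210 N, A_y = 698.5 N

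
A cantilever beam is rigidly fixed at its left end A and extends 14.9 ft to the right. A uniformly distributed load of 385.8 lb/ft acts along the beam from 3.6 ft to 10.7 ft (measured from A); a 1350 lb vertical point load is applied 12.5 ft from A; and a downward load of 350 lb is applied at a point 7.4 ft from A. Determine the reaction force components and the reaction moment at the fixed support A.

Resultant of the distributed load: 385.8 × 7.1 = 2739.18 lb at 7.15 ft from A.
ΣF_x = 0: A_x = 0.
ΣF_y = 0: A_y − 385.8·7.1 − 1350 − 350 = 0 → A_y = 4439 lb.
ΣM about A: M_A − (385.8·7.1)·7.15 − 1350·12.5 − 350·7.4 = 0 → M_A = 39050 lb·ft.

A_x = 0, A_y = 4439 lb, M_A = 39050 lb·ft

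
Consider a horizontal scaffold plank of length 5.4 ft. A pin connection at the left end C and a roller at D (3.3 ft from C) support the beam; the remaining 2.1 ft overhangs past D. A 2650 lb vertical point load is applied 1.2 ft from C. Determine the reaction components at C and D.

C_x = 0, C_y = 1686 lb, D_y = 963.6 lb

Taking moments about C: D_y·3.3 − 2650·1.2 = 0 → D_y = 3180/3.3 = 963.636 ≈ 963.6 lb.
ΣF_y = 0: C_y + 963.636 − 2650 = 0 → C_y = 1686 lb.
ΣF_x = 0: no horizontal applied forces, so C_x = 0.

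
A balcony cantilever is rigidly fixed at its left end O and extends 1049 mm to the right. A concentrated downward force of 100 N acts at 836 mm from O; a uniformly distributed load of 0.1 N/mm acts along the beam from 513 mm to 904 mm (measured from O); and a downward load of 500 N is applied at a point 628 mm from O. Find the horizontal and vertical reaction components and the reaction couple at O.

Resultant of the distributed load: 0.1 × 391 = 39.1 N at 708.5 mm from O.
ΣF_x = 0: O_x = 0.
ΣF_y = 0: O_y − 100 − 0.1·391 − 500 = 0 → O_y = 639.1 N.
ΣM about O: M_O − 100·836 − (0.1·391)·708.5 − 500·628 = 0 → M_O = 425300 N·mm.

O_x = 0, O_y = 639.1 N, M_O = 425300 N·mm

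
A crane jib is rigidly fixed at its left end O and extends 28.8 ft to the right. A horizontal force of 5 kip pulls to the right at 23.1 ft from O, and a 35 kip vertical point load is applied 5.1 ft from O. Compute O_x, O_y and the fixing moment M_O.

O_x = -5.000 kip, O_y = 35.00 kip, M_O = 178.5 kip·ft

ΣF_x = 0: O_x + 5 = 0 → O_x = -5.000 kip.
ΣF_y = 0: O_y − 35 = 0 → O_y = 35.00 kip.
ΣM about O: M_O − 35·5.1 = 0 → M_O = 178.5 kip·ft.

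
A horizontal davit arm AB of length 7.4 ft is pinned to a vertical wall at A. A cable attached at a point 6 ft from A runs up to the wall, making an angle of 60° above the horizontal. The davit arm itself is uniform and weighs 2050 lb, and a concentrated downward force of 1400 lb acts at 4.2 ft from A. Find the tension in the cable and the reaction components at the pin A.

ΣM about A: T·sin60°·6 − 2050·3.7 − 1400·4.2 = 0 → T = 13465/(6·0.866025) = 2591.34 ≈ 2591 lb.
ΣF_x = 0: A_x − T·cos60° = 0 → A_x = 2591.34 × 0.5 = 1296 lb.
ΣF_y = 0: A_y + T·sin60° − 2050 − 1400 = 0 → A_y = 3450 − 2591.34 × 0.866025 = 1206 lb.

T = 2591 lb, A_x = 1296 lb, A_y = 1206 lb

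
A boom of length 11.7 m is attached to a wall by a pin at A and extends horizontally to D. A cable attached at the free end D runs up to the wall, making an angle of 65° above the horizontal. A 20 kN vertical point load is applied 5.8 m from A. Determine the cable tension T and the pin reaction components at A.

T = 10.94 kN, A_x = 4.623 kN, A_y = 10.09 kN

ΣM about A: T·sin65°·11.7 − 20·5.8 = 0 → T = 116/(11.7·0.906308) = 10.9395 ≈ 10.94 kN.
ΣF_x = 0: A_x − T·cos65° = 0 → A_x = 10.9395 × 0.422618 = 4.623 kN.
ΣF_y = 0: A_y + T·sin65° − 20 = 0 → A_y = 20 − 10.9395 × 0.906308 = 10.09 kN.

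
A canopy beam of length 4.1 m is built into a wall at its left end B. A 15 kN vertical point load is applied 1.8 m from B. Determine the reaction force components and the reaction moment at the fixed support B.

B_x = 0, B_y = 15.00 kN, M_B = 27.00 kN·m

ΣF_x = 0: B_x = 0.
ΣF_y = 0: B_y − 15 = 0 → B_y = 15.00 kN.
ΣM about B: M_B − 15·1.8 = 0 → M_B = 27.00 kN·m.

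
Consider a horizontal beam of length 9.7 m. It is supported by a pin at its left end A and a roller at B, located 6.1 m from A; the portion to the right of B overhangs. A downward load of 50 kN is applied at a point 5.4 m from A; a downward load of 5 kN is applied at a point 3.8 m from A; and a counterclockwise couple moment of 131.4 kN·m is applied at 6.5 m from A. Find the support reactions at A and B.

A_x = 0, A_y = 29.16 kN, B_y = 25.84 kN

Taking moments about A: B_y·6.1 − 50·5.4 − 5·3.8 + 131.4 = 0 → B_y = 157.6/6.1 = 25.8361 ≈ 25.84 kN.
ΣF_y = 0: A_y + 25.8361 − 50 − 5 = 0 → A_y = 29.16 kN.
ΣF_x = 0: no horizontal applied forces, so A_x = 0.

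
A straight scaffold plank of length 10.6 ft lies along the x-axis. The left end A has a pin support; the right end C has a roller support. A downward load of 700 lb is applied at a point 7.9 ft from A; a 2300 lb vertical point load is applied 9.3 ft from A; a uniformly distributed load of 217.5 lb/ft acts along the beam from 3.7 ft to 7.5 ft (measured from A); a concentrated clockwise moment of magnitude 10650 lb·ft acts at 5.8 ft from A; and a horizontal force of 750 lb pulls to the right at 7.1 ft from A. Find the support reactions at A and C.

A_x = -750.0 lb, A_y = -154.5 lb, C_y = 3981 lb

Resultant of the distributed load: 217.5 × 3.8 = 826.5 lb at 5.6 ft from A.
Moments about A: C_y·10.6 − 700·7.9 − 2300·9.3 − (217.5·3.8)·5.6 − 10650 = 0 → C_y = 42198.4/10.6 = 3980.98 ≈ 3981 lb.
ΣF_y = 0: A_y + 3980.98 − 700 − 2300 − 217.5·3.8 = 0 → A_y = -154.5 lb.
ΣF_x = 0: A_x + 750 = 0 → A_x = -750.0 lb.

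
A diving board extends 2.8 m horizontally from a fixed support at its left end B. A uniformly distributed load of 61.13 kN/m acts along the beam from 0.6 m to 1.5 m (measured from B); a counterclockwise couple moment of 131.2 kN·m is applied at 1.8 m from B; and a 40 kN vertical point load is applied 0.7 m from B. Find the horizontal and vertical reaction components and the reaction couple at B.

B_x = 0, B_y = 95.02 kN, M_B = -45.43 kN·m

Resultant of the distributed load: 61.13 × 0.9 = 55.017 kN at 1.05 m from B.
ΣF_x = 0: B_x = 0.
ΣF_y = 0: B_y − 61.13·0.9 − 40 = 0 → B_y = 95.02 kN.
ΣM about B: M_B − (61.13·0.9)·1.05 + 131.2 − 40·0.7 = 0 → M_B = -45.43 kN·m.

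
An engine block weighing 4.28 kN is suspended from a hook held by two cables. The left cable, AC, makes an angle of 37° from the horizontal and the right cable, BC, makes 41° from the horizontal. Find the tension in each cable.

T_AC = 3.302 kN, T_BC = 3.495 kN

ΣF_x = 0: −T_AC·cos37° + T_BC·cos41° = 0 → T_BC = 1.0582·T_AC.
ΣF_y = 0: T_AC·sin37° + T_BC·sin41° = 4.28.
Substitute: T_AC·(0.601815 + 1.0582·0.656059) = 4.28 → T_AC = 3.30232 ≈ 3.302 kN.
Then T_BC = 1.0582 × 3.30232 = 3.495 kN.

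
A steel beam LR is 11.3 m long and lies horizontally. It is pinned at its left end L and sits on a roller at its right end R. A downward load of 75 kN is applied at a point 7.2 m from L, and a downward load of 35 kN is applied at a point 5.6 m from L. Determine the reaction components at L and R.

Taking moments about L: R_y·11.3 − 75·7.2 − 35·5.6 = 0 → R_y = 736/11.3 = 65.1327 ≈ 65.13 kN.
ΣF_y = 0: L_y + 65.1327 − 75 − 35 = 0 → L_y = 44.87 kN.
ΣF_x = 0: no horizontal applied forces, so L_x = 0.

L_x = 0, L_y = 44.87 kN, R_y = 65.13 kN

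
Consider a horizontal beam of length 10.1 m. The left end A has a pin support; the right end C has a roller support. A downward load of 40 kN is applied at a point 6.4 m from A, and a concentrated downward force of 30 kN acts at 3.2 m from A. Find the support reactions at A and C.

ΣM about A: C_y·10.1 − 40·6.4 − 30·3.2 = 0 → C_y = 352/10.1 = 34.8515 ≈ 34.85 kN.
ΣF_y = 0: A_y + 34.8515 − 40 − 30 = 0 → A_y = 35.15 kN.
ΣF_x = 0: no horizontal applied forces, so A_x = 0.

A_x = 0, A_y = 35.15 kN, C_y = 34.85 kN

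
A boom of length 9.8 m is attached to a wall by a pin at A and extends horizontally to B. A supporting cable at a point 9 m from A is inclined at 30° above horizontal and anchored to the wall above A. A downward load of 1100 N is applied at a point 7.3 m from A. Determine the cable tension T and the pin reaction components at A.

ΣM about A: T·sin30°·9 − 1100·7.3 = 0 → T = 8030/(9·0.5) = 1784.44 ≈ 1784 N.
ΣF_x = 0: A_x − T·cos30° = 0 → A_x = 1784.44 × 0.866025 = 1545 N.
ΣF_y = 0: A_y + T·sin30° − 1100 = 0 → A_y = 1100 − 1784.44 × 0.5 = 207.8 N.

T = 1784 N, A_x = 1545 N, A_y = 207.8 N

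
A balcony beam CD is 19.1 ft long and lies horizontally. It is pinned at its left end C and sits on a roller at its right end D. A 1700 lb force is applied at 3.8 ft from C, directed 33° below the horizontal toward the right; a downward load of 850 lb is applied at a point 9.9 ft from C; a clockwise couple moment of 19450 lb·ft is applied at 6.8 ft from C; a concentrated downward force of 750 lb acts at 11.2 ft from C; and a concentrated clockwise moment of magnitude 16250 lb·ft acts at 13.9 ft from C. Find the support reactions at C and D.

Moments about C: D_y·19.1 − 1700·sin33°·3.8 − 850·9.9 − 19450 − 750·11.2 − 16250 = 0 → D_y = 56033.4/19.1 = 2933.69 ≈ 2934 lb.
ΣF_y = 0: C_y + 2933.69 − 1700·sin33° − 850 − 750 = 0 → C_y = -407.8 lb.
ΣF_x = 0: C_x + 1700·cos33° = 0 → C_x = -1426 lb.

C_x = -1426 lb, C_y = -407.8 lb, D_y = 2934 lb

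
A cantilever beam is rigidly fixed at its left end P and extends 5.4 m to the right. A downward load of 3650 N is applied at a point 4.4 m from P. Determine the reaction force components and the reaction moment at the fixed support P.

P_x = 0, P_y = 3650 N, M_P = 16060 N·m

ΣF_x = 0: P_x = 0.
ΣF_y = 0: P_y − 3650 = 0 → P_y = 3650 N.
ΣM about P: M_P − 3650·4.4 = 0 → M_P = 16060 N·m.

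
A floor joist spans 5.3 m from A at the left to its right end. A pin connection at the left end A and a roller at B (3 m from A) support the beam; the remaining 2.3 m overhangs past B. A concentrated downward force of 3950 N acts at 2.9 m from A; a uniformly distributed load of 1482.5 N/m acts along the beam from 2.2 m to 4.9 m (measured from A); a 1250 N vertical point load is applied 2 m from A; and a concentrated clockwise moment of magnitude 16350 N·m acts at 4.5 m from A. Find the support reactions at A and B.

A_x = 0, A_y = -5636 N, B_y = 14840 N

Resultant of the distributed load: 1482.5 × 2.7 = 4002.75 N at 3.55 m from A.
ΣM about A: B_y·3 − 3950·2.9 − (1482.5·2.7)·3.55 − 1250·2 − 16350 = 0 → B_y = 44514.7625/3 = 14838.3 ≈ 14840 N.
ΣF_y = 0: A_y + 14838.3 − 3950 − 1482.5·2.7 − 1250 = 0 → A_y = -5636 N.
ΣF_x = 0: no horizontal applied forces, so A_x = 0.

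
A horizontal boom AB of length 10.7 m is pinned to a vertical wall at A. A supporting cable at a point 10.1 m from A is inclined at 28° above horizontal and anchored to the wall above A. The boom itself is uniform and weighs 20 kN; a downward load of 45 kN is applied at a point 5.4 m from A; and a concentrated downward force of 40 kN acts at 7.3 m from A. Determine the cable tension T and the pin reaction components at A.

ΣM about A: T·sin28°·10.1 − 20·5.35 − 45·5.4 − 40·7.3 = 0 → T = 642/(10.1·0.469472) = 135.395 ≈ 135.4 kN.
ΣF_x = 0: A_x − T·cos28° = 0 → A_x = 135.395 × 0.882948 = 119.5 kN.
ΣF_y = 0: A_y + T·sin28° − 20 − 45 − 40 = 0 → A_y = 105 − 135.395 × 0.469472 = 41.44 kN.

T = 135.4 kN, A_x = 119.5 kN, A_y = 41.44 kN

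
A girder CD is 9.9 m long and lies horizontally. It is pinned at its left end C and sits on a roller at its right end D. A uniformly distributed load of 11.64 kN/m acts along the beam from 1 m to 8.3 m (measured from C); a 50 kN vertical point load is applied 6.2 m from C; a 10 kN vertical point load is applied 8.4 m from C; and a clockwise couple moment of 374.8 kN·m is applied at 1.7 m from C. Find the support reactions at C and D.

Resultant of the distributed load: 11.64 × 7.3 = 84.972 kN at 4.65 m from C.
Taking moments about C: D_y·9.9 − (11.64·7.3)·4.65 − 50·6.2 − 10·8.4 − 374.8 = 0 → D_y = 1163.9198/9.9 = 117.568 ≈ 117.6 kN.
ΣF_y = 0: C_y + 117.568 − 11.64·7.3 − 50 − 10 = 0 → C_y = 27.40 kN.
ΣF_x = 0: no horizontal applied forces, so C_x = 0.

C_x = 0, C_y = 27.40 kN, D_y = 117.6 kN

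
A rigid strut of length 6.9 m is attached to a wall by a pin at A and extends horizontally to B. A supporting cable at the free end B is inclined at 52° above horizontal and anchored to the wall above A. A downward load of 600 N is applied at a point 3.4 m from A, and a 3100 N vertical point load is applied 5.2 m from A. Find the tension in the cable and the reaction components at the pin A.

ΣM about A: T·sin52°·6.9 − 600·3.4 − 3100·5.2 = 0 → T = 18160/(6.9·0.788011) = 3339.91 ≈ 3340 N.
ΣF_x = 0: A_x − T·cos52° = 0 → A_x = 3339.91 × 0.615661 = 2056 N.
ΣF_y = 0: A_y + T·sin52° − 600 − 3100 = 0 → A_y = 3700 − 3339.91 × 0.788011 = 1068 N.

T = 3340 N, A_x = 2056 N, A_y = 1068 N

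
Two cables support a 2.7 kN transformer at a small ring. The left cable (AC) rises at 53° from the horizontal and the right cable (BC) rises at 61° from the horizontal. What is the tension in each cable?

T_AC = 1.433 kN, T_BC = 1.779 kN

ΣF_x = 0: −T_AC·cos53° + T_BC·cos61° = 0 → T_BC = 1.24134·T_AC.
ΣF_y = 0: T_AC·sin53° + T_BC·sin61° = 2.7.
Substitute: T_AC·(0.798636 + 1.24134·0.87462) = 2.7 → T_AC = 1.43286 ≈ 1.433 kN.
Then T_BC = 1.24134 × 1.43286 = 1.779 kN.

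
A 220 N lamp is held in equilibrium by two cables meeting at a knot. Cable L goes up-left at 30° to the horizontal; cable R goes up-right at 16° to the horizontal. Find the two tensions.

ΣF_x = 0: −T_L·cos30° + T_R·cos16° = 0 → T_R = 0.900926·T_L.
ΣF_y = 0: T_L·sin30° + T_R·sin16° = 220.
Substitute: T_L·(0.5 + 0.900926·0.275637) = 220 → T_L = 293.989 ≈ 294.0 N.
Then T_R = 0.900926 × 293.989 = 264.9 N.

T_L = 294.0 N, T_R = 264.9 N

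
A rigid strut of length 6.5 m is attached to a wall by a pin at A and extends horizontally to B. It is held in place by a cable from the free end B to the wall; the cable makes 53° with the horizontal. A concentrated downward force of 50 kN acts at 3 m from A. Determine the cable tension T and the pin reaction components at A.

ΣM about A: T·sin53°·6.5 − 50·3 = 0 → T = 150/(6.5·0.798636) = 28.8954 ≈ 28.90 kN.
ΣF_x = 0: A_x − T·cos53° = 0 → A_x = 28.8954 × 0.601815 = 17.39 kN.
ΣF_y = 0: A_y + T·sin53° − 50 = 0 → A_y = 50 − 28.8954 × 0.798636 = 26.92 kN.

T = 28.90 kN, A_x = 17.39 kN, A_y = 26.92 kN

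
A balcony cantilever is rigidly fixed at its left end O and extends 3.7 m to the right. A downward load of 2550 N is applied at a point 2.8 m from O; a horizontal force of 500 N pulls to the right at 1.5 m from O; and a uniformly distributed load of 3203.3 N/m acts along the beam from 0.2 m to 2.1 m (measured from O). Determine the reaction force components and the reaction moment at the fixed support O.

O_x = -500.0 N, O_y = 8636 N, M_O = 14140 N·m

Resultant of the distributed load: 3203.3 × 1.9 = 6086.27 N at 1.15 m from O.
ΣF_x = 0: O_x + 500 = 0 → O_x = -500.0 N.
ΣF_y = 0: O_y − 2550 − 3203.3·1.9 = 0 → O_y = 8636 N.
ΣM about O: M_O − 2550·2.8 − (3203.3·1.9)·1.15 = 0 → M_O = 14140 N·m.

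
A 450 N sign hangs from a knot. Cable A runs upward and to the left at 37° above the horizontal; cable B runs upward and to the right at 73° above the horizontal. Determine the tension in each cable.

T_A = 140.0 N, T_B = 382.5 N

ΣF_x = 0: −T_A·cos37° + T_B·cos73° = 0 → T_B = 2.73158·T_A.
ΣF_y = 0: T_A·sin37° + T_B·sin73° = 450.
Substitute: T_A·(0.601815 + 2.73158·0.956305) = 450 → T_A = 140.011 ≈ 140.0 N.
Then T_B = 2.73158 × 140.011 = 382.5 N.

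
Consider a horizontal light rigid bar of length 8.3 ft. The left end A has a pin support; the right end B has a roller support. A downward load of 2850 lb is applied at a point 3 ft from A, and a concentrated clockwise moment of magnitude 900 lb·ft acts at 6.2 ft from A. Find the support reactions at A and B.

A_x = 0, A_y = 1711 lb, B_y = 1139 lb

Moments about A: B_y·8.3 − 2850·3 − 900 = 0 → B_y = 9450/8.3 = 1138.55 ≈ 1139 lb.
ΣF_y = 0: A_y + 1138.55 − 2850 = 0 → A_y = 1711 lb.
ΣF_x = 0: no horizontal applied forces, so A_x = 0.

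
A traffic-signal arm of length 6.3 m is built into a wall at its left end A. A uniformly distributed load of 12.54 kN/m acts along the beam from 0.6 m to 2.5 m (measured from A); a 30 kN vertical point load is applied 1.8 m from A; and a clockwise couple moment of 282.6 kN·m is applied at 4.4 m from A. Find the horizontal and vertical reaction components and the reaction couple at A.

Resultant of the distributed load: 12.54 × 1.9 = 23.826 kN at 1.55 m from A.
ΣF_x = 0: A_x = 0.
ΣF_y = 0: A_y − 12.54·1.9 − 30 = 0 → A_y = 53.83 kN.
ΣM about A: M_A − (12.54·1.9)·1.55 − 30·1.8 − 282.6 = 0 → M_A = 373.5 kN·m.

A_x = 0, A_y = 53.83 kN, M_A = 373.5 kN·m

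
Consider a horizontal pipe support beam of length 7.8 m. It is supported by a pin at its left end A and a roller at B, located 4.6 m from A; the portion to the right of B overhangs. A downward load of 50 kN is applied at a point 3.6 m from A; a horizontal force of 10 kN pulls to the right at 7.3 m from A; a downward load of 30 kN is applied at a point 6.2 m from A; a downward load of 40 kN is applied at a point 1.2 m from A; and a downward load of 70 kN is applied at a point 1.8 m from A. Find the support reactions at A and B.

ΣM about A: B_y·4.6 − 50·3.6 − 30·6.2 − 40·1.2 − 70·1.8 = 0 → B_y = 540/4.6 = 117.391 ≈ 117.4 kN.
ΣF_y = 0: A_y + 117.391 − 50 − 30 − 40 − 70 = 0 → A_y = 72.61 kN.
ΣF_x = 0: A_x + 10 = 0 → A_x = -10.00 kN.

A_x = -10.00 kN, A_y = 72.61 kN, B_y = 117.4 kN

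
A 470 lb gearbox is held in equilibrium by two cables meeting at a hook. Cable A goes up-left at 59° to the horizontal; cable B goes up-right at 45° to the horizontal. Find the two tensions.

ΣF_x = 0: −T_A·cos59° + T_B·cos45° = 0 → T_B = 0.728374·T_A.
ΣF_y = 0: T_A·sin59° + T_B·sin45° = 470.
Substitute: T_A·(0.857167 + 0.728374·0.707107) = 470 → T_A = 342.514 ≈ 342.5 lb.
Then T_B = 0.728374 × 342.514 = 249.5 lb.

T_A = 342.5 lb, T_B = 249.5 lb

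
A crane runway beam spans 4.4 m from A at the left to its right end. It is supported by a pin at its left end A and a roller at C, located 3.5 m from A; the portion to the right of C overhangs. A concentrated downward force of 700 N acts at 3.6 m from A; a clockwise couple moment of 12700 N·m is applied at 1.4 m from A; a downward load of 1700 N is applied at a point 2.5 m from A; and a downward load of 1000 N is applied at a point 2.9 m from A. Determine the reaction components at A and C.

ΣM about A: C_y·3.5 − 700·3.6 − 12700 − 1700·2.5 − 1000·2.9 = 0 → C_y = 22370/3.5 = 6391.43 ≈ 6391 N.
ΣF_y = 0: A_y + 6391.43 − 700 − 1700 − 1000 = 0 → A_y = -2991 N.
ΣF_x = 0: no horizontal applied forces, so A_x = 0.

A_x = 0, A_y = -2991 N, C_y = 6391 N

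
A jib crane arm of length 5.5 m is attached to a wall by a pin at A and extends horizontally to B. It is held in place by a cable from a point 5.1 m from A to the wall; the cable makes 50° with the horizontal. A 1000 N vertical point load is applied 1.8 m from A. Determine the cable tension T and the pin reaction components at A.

T = 460.7 N, A_x = 296.2 N, A_y = 647.1 N

ΣM about A: T·sin50°·5.1 − 1000·1.8 = 0 → T = 1800/(5.1·0.766044) = 460.732 ≈ 460.7 N.
ΣF_x = 0: A_x − T·cos50° = 0 → A_x = 460.732 × 0.642788 = 296.2 N.
ΣF_y = 0: A_y + T·sin50° − 1000 = 0 → A_y = 1000 − 460.732 × 0.766044 = 647.1 N.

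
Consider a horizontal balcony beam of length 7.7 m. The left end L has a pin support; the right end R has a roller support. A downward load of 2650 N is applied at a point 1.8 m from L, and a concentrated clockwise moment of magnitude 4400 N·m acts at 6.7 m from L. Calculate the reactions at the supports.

L_x = 0, L_y = 1459 N, R_y = 1191 N

Moments about L: R_y·7.7 − 2650·1.8 − 4400 = 0 → R_y = 9170/7.7 = 1190.91 ≈ 1191 N.
ΣF_y = 0: L_y + 1190.91 − 2650 = 0 → L_y = 1459 N.
ΣF_x = 0: no horizontal applied forces, so L_x = 0.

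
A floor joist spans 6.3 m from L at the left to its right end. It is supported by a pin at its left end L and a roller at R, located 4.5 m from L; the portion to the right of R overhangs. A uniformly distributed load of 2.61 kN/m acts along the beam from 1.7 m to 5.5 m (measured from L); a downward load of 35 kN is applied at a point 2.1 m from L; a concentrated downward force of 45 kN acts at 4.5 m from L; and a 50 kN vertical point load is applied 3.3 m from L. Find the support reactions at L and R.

Resultant of the distributed load: 2.61 × 3.8 = 9.918 kN at 3.6 m from L.
ΣM about L: R_y·4.5 − (2.61·3.8)·3.6 − 35·2.1 − 45·4.5 − 50·3.3 = 0 → R_y = 476.7048/4.5 = 105.934 ≈ 105.9 kN.
ΣF_y = 0: L_y + 105.934 − 2.61·3.8 − 35 − 45 − 50 = 0 → L_y = 33.98 kN.
ΣF_x = 0: no horizontal applied forces, so L_x = 0.

L_x = 0, L_y = 33.98 kN, R_y = 105.9 kN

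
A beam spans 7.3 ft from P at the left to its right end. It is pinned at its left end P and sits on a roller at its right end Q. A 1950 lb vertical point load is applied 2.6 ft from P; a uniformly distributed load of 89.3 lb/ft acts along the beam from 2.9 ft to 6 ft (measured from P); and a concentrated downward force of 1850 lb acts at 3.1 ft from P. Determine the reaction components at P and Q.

Resultant of the distributed load: 89.3 × 3.1 = 276.83 lb at 4.45 ft from P.
Taking moments about P: Q_y·7.3 − 1950·2.6 − (89.3·3.1)·4.45 − 1850·3.1 = 0 → Q_y = 12036.8935/7.3 = 1648.89 ≈ 1649 lb.
ΣF_y = 0: P_y + 1648.89 − 1950 − 89.3·3.1 − 1850 = 0 → P_y = 2428 lb.
ΣF_x = 0: no horizontal applied forces, so P_x = 0.

P_x = 0, P_y = 2428 lb, Q_y = 1649 lb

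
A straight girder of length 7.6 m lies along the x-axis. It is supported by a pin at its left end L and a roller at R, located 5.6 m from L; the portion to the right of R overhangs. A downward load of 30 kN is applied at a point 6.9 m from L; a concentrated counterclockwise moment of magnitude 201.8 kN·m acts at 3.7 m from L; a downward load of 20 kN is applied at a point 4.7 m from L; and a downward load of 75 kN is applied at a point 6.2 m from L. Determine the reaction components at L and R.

Taking moments about L: R_y·5.6 − 30·6.9 + 201.8 − 20·4.7 − 75·6.2 = 0 → R_y = 564.2/5.6 = 100.75 ≈ 100.8 kN.
ΣF_y = 0: L_y + 100.75 − 30 − 20 − 75 = 0 → L_y = 24.25 kN.
ΣF_x = 0: no horizontal applied forces, so L_x = 0.

L_x = 0, L_y = 24.25 kN, R_y = 100.8 kN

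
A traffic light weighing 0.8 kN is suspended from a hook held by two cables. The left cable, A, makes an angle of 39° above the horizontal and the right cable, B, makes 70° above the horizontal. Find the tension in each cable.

T_A = 0.2894 kN, T_B = 0.6575 kN

ΣF_x = 0: −T_A·cos39° + T_B·cos70° = 0 → T_B = 2.27222·T_A.
ΣF_y = 0: T_A·sin39° + T_B·sin70° = 0.8.
Substitute: T_A·(0.62932 + 2.27222·0.939693) = 0.8 → T_A = 0.289382 ≈ 0.2894 kN.
Then T_B = 2.27222 × 0.289382 = 0.6575 kN.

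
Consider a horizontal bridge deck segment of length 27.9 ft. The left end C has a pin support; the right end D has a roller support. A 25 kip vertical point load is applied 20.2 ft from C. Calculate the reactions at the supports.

C_x = 0, C_y = 6.900 kip, D_y = 18.10 kip

Moments about C: D_y·27.9 − 25·20.2 = 0 → D_y = 505/27.9 = 18.1004 ≈ 18.10 kip.
ΣF_y = 0: C_y + 18.1004 − 25 = 0 → C_y = 6.900 kip.
ΣF_x = 0: no horizontal applied forces, so C_x = 0.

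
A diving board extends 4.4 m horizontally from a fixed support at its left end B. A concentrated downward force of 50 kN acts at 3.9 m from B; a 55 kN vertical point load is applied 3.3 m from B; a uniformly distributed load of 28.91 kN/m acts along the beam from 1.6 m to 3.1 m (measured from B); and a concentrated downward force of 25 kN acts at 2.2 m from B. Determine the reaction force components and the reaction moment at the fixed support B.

Resultant of the distributed load: 28.91 × 1.5 = 43.365 kN at 2.35 m from B.
ΣF_x = 0: B_x = 0.
ΣF_y = 0: B_y − 50 − 55 − 28.91·1.5 − 25 = 0 → B_y = 173.4 kN.
ΣM about B: M_B − 50·3.9 − 55·3.3 − (28.91·1.5)·2.35 − 25·2.2 = 0 → M_B = 533.4 kN·m.

B_x = 0, B_y = 173.4 kN, M_B = 533.4 kN·m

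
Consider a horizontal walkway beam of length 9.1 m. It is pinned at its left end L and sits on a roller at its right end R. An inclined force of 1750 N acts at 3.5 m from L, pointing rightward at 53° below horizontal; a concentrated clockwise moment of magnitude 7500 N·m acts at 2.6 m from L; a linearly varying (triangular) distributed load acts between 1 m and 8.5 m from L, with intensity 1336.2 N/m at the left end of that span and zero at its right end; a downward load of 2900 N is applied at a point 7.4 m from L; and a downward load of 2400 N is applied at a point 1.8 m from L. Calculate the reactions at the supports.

Resultant of the triangular load: ½ × 1336.2 × 7.5 = 5010.75 N, acting at 3.5 m from L (one-third of the span from the peak).
Moments about L: R_y·9.1 − 1750·sin53°·3.5 − 7500 − (½·1336.2·7.5)·3.5 − 2900·7.4 − 2400·1.8 = 0 → R_y = 55709.3/9.1 = 6121.9 ≈ 6122 N.
ΣF_y = 0: L_y + 6121.9 − 1750·sin53° − ½·1336.2·7.5 − 2900 − 2400 = 0 → L_y = 5586 N.
ΣF_x = 0: L_x + 1750·cos53° = 0 → L_x = -1053 N.

L_x = -1053 N, L_y = 5586 N, R_y = 6122 N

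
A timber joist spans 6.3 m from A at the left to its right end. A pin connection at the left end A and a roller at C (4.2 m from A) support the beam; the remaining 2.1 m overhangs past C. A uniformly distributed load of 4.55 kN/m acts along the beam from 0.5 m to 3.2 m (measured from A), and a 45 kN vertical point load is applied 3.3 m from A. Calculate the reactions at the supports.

Resultant of the distributed load: 4.55 × 2.7 = 12.285 kN at 1.85 m from A.
Moments about A: C_y·4.2 − (4.55·2.7)·1.85 − 45·3.3 = 0 → C_y = 171.22725/4.2 = 40.7684 ≈ 40.77 kN.
ΣF_y = 0: A_y + 40.7684 − 4.55·2.7 − 45 = 0 → A_y = 16.52 kN.
ΣF_x = 0: no horizontal applied forces, so A_x = 0.

A_x = 0, A_y = 16.52 kN, C_y = 40.77 kN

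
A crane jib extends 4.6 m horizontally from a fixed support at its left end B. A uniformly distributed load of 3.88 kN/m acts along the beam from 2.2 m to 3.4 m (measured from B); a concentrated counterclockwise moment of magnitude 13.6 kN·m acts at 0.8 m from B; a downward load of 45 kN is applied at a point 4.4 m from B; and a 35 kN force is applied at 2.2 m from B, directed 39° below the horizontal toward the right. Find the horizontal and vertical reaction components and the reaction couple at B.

Resultant of the distributed load: 3.88 × 1.2 = 4.656 kN at 2.8 m from B.
ΣF_x = 0: B_x + 35·cos39° = 0 → B_x = -27.20 kN.
ΣF_y = 0: B_y − 3.88·1.2 − 45 − 35·sin39° = 0 → B_y = 71.68 kN.
ΣM about B: M_B − (3.88·1.2)·2.8 + 13.6 − 45·4.4 − 35·sin39°·2.2 = 0 → M_B = 245.9 kN·m.

B_x = -27.20 kN, B_y = 71.68 kN, M_B = 245.9 kN·m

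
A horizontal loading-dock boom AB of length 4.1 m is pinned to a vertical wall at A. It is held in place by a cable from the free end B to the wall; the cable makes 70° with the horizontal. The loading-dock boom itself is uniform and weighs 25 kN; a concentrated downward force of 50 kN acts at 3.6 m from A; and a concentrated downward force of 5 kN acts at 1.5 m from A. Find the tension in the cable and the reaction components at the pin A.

T = 61.97 kN, A_x = 21.19 kN, A_y = 21.77 kN

ΣM about A: T·sin70°·4.1 − 25·2.05 − 50·3.6 − 5·1.5 = 0 → T = 238.75/(4.1·0.939693) = 61.9689 ≈ 61.97 kN.
ΣF_x = 0: A_x − T·cos70° = 0 → A_x = 61.9689 × 0.34202 = 21.19 kN.
ΣF_y = 0: A_y + T·sin70° − 25 − 50 − 5 = 0 → A_y = 80 − 61.9689 × 0.939693 = 21.77 kN.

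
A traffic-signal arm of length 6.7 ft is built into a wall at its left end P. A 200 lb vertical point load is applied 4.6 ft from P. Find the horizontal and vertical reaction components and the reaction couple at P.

ΣF_x = 0: P_x = 0.
ΣF_y = 0: P_y − 200 = 0 → P_y = 200.0 lb.
ΣM about P: M_P − 200·4.6 = 0 → M_P = 920.0 lb·ft.

P_x = 0, P_y = 200.0 lb, M_P = 920.0 lb·ft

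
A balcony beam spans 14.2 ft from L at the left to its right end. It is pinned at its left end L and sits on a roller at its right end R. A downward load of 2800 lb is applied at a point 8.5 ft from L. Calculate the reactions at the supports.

L_x = 0, L_y = 1124 lb, R_y = 1676 lb

Taking moments about L: R_y·14.2 − 2800·8.5 = 0 → R_y = 23800/14.2 = 1676.06 ≈ 1676 lb.
ΣF_y = 0: L_y + 1676.06 − 2800 = 0 → L_y = 1124 lb.
ΣF_x = 0: no horizontal applied forces, so L_x = 0.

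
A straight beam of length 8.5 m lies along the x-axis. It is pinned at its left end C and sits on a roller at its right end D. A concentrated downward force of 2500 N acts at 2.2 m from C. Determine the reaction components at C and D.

C_x = 0, C_y = 1853 N, D_y = 647.1 N

ΣM about C: D_y·8.5 − 2500·2.2 = 0 → D_y = 5500/8.5 = 647.059 ≈ 647.1 N.
ΣF_y = 0: C_y + 647.059 − 2500 = 0 → C_y = 1853 N.
ΣF_x = 0: no horizontal applied forces, so C_x = 0.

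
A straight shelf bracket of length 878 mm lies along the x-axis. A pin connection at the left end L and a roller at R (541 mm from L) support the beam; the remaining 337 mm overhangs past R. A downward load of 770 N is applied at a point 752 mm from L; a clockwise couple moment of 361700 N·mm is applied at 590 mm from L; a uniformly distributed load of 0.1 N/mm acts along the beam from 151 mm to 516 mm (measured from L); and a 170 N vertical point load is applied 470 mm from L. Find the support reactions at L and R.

L_x = 0, L_y = -932.6 N, R_y = 1909 N

Resultant of the distributed load: 0.1 × 365 = 36.5 N at 333.5 mm from L.
ΣM about L: R_y·541 − 770·752 − 361700 − (0.1·365)·333.5 − 170·470 = 0 → R_y = 1032812.75/541 = 1909.08 ≈ 1909 N.
ΣF_y = 0: L_y + 1909.08 − 770 − 0.1·365 − 170 = 0 → L_y = -932.6 N.
ΣF_x = 0: no horizontal applied forces, so L_x = 0.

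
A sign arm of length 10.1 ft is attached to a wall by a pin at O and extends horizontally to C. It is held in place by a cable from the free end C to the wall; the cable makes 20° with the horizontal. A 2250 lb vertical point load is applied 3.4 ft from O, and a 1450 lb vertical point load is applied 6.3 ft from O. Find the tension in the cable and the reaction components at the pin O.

ΣM about O: T·sin20°·10.1 − 2250·3.4 − 1450·6.3 = 0 → T = 16785/(10.1·0.34202) = 4859.02 ≈ 4859 lb.
ΣF_x = 0: O_x − T·cos20° = 0 → O_x = 4859.02 × 0.939693 = 4566 lb.
ΣF_y = 0: O_y + T·sin20° − 2250 − 1450 = 0 → O_y = 3700 − 4859.02 × 0.34202 = 2038 lb.

T = 4859 lb, O_x = 4566 lb, O_y = 2038 lb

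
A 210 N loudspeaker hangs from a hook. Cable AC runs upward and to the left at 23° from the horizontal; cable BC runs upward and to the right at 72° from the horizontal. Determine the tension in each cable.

T_AC = 65.14 N, T_BC = 194.0 N

ΣF_x = 0: −T_AC·cos23° + T_BC·cos72° = 0 → T_BC = 2.97882·T_AC.
ΣF_y = 0: T_AC·sin23° + T_BC·sin72° = 210.
Substitute: T_AC·(0.390731 + 2.97882·0.951057) = 210 → T_AC = 65.1414 ≈ 65.14 N.
Then T_BC = 2.97882 × 65.1414 = 194.0 N.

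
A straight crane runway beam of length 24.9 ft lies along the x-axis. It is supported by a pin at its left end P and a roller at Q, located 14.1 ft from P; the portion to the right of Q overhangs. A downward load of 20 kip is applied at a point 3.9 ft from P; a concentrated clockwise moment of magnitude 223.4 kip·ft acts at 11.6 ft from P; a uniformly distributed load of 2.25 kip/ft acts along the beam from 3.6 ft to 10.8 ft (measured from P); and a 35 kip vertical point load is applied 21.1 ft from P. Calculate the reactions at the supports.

P_x = 0, P_y = -10.82 kip, Q_y = 82.02 kip

Resultant of the distributed load: 2.25 × 7.2 = 16.2 kip at 7.2 ft from P.
ΣM about P: Q_y·14.1 − 20·3.9 − 223.4 − (2.25·7.2)·7.2 − 35·21.1 = 0 → Q_y = 1156.54/14.1 = 82.0241 ≈ 82.02 kip.
ΣF_y = 0: P_y + 82.0241 − 20 − 2.25·7.2 − 35 = 0 → P_y = -10.82 kip.
ΣF_x = 0: no horizontal applied forces, so P_x = 0.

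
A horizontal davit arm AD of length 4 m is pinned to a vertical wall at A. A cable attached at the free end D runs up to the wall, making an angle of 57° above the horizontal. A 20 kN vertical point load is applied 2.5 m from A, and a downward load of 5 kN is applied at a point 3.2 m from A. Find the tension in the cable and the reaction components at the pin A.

T = 19.67 kN, A_x = 10.72 kN, A_y = 8.500 kN

ΣM about A: T·sin57°·4 − 20·2.5 − 5·3.2 = 0 → T = 66/(4·0.838671) = 19.674 ≈ 19.67 kN.
ΣF_x = 0: A_x − T·cos57° = 0 → A_x = 19.674 × 0.544639 = 10.72 kN.
ΣF_y = 0: A_y + T·sin57° − 20 − 5 = 0 → A_y = 25 − 19.674 × 0.838671 = 8.500 kN.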